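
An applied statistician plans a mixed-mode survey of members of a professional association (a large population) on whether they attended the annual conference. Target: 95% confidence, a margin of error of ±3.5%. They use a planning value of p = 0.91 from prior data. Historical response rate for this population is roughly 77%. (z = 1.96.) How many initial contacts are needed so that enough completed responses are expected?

334

Completed interviews needed: n₀ = 1.96² × 0.0819 / 0.035² ≈ 256.84 → 257.
At a 77% response rate, contacts needed = 257 / 0.77 ≈ 333.77 → 334.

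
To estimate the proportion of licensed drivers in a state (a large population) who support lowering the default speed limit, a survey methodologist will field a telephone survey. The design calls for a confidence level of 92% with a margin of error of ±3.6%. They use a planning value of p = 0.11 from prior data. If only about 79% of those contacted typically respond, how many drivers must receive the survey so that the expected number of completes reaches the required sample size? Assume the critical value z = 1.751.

Completed interviews needed: n₀ = 1.751² × 0.0979 / 0.036² ≈ 231.61 → 232.
At a 79% response rate, contacts needed = 232 / 0.79 ≈ 293.67 → 294.

294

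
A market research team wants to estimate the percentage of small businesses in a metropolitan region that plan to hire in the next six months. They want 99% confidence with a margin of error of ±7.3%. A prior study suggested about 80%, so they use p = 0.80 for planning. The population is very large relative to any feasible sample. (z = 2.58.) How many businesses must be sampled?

200

With p = 0.80, p(1−p) = 0.1600.
n = z²·p(1−p)/E² = 2.58² × 0.1600 / 0.073² = 6.6564 × 0.1600 / 0.005329 ≈ 199.85.
Rounding up gives n = 200.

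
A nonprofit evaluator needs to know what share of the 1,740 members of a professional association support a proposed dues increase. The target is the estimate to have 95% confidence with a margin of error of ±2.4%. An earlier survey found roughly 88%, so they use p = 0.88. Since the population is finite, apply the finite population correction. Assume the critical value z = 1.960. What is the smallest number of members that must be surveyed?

Unadjusted: n₀ = 1.960² × 0.88 × 0.12 / 0.024² ≈ 704.29, so n₀ = 705.
Finite population correction with N = 1,740: n = n₀ / (1 + (n₀−1)/N) = 705 / (1 + 704/1740) = 705 / 1.4046 ≈ 501.92.
Rounding up, n = 502.

502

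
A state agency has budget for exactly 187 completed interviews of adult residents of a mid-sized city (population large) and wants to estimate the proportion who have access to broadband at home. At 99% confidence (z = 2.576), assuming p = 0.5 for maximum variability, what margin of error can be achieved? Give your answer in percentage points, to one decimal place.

SE(p̂) = √[p(1−p)/n] = √[0.2500/187] = 0.03656.
E = z × SE = 2.576 × 0.03656 = 0.09419, or 9.4 percentage points.

9.4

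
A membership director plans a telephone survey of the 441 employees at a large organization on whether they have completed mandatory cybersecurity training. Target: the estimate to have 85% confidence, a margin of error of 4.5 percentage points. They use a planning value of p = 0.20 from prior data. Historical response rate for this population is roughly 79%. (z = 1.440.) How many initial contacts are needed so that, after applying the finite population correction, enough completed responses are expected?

Completed interviews needed (unadjusted): n₀ = 1.440² × 0.1600 / 0.045² ≈ 163.84 → 164.
FPC for N = 441: n = 164 / (1 + 163/441) = 164 / 1.3696 ≈ 119.74 → 120.
At a 79% response rate, contacts needed = 120 / 0.79 ≈ 151.90 → 152.

152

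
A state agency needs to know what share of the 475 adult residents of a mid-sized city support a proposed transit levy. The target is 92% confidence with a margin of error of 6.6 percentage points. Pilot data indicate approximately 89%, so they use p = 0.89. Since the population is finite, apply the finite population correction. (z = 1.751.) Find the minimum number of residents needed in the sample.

61

Unadjusted: n₀ = 1.751² × 0.89 × 0.11 / 0.066² ≈ 68.91, so n₀ = 69.
Finite population correction with N = 475: n = n₀ / (1 + (n₀−1)/N) = 69 / (1 + 68/475) = 69 / 1.1432 ≈ 60.36.
Rounding up, n = 61.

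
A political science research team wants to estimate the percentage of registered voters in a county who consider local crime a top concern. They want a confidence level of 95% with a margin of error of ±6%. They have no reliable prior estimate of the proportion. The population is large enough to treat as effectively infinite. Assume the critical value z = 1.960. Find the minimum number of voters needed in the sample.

With no prior estimate, use p = 0.5, giving p(1−p) = 0.25.
n = z²·p(1−p)/E² = 1.960² × 0.2500 / 0.060² = 3.8416 × 0.2500 / 0.003600 ≈ 266.78.
Rounding up gives n = 267.

267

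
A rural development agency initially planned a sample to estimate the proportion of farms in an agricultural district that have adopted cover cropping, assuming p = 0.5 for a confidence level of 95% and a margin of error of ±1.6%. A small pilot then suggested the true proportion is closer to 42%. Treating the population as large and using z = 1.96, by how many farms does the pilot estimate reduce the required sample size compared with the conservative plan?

Conservative (p = 0.5): n = 1.96² × 0.25 / 0.016² ≈ 3751.56 → 3752.
Using p = 0.42: p(1−p) = 0.2436, so n = 1.96² × 0.2436 / 0.016² ≈ 3655.52 → 3656.
Reduction: 3752 − 3656 = 96.

96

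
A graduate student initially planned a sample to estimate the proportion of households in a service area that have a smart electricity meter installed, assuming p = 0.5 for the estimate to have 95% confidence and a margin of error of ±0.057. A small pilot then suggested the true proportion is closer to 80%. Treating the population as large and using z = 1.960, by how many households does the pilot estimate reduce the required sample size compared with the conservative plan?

Conservative (p = 0.5): n = 1.960² × 0.25 / 0.057² ≈ 295.60 → 296.
Using p = 0.80: p(1−p) = 0.1600, so n = 1.960² × 0.1600 / 0.057² ≈ 189.18 → 190.
Reduction: 296 − 190 = 106.

106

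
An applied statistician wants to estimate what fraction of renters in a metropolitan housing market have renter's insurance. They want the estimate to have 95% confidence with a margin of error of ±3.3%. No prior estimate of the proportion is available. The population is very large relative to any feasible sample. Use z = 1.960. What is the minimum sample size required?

With no prior estimate, use p = 0.5, giving p(1−p) = 0.25.
n = z²·p(1−p)/E² = 1.960² × 0.2500 / 0.033² = 3.8416 × 0.2500 / 0.001089 ≈ 881.91.
Rounding up gives n = 882.

882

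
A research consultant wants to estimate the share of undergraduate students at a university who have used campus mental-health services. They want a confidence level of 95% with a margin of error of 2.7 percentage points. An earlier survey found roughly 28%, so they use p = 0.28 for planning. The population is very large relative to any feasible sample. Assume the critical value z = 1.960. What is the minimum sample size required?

With p = 0.28, p(1−p) = 0.2016.
n = z²·p(1−p)/E² = 1.960² × 0.2016 / 0.027² = 3.8416 × 0.2016 / 0.000729 ≈ 1062.37.
Rounding up gives n = 1063.

1063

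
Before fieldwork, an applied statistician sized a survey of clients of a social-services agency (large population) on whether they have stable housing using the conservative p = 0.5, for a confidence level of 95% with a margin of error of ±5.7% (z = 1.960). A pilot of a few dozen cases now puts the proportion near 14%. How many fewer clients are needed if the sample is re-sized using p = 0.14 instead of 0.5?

153

Conservative (p = 0.5): n = 1.960² × 0.25 / 0.057² ≈ 295.60 → 296.
Using p = 0.14: p(1−p) = 0.1204, so n = 1.960² × 0.1204 / 0.057² ≈ 142.36 → 143.
Reduction: 296 − 143 = 153.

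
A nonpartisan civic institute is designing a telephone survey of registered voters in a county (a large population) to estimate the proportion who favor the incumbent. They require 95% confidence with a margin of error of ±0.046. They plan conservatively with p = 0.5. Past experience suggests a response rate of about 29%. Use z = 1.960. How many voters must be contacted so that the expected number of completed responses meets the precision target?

1566

Completed interviews needed: n₀ = 1.960² × 0.2500 / 0.046² ≈ 453.88 → 454.
At a 29% response rate, contacts needed = 454 / 0.29 ≈ 1565.52 → 1566.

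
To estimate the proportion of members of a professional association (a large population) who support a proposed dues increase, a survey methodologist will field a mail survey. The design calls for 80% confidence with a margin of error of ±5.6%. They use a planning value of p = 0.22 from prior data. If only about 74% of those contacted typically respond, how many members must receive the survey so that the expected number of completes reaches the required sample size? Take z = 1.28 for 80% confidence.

122

Completed interviews needed: n₀ = 1.28² × 0.1716 / 0.056² ≈ 89.65 → 90.
At a 74% response rate, contacts needed = 90 / 0.74 ≈ 121.62 → 122.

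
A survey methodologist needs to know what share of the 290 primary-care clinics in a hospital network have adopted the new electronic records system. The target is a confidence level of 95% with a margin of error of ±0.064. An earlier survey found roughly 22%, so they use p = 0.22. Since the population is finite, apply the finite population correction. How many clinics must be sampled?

For 95% confidence, z = 1.96.
Unadjusted: n₀ = 1.96² × 0.22 × 0.78 / 0.064² ≈ 160.94, so n₀ = 161.
Finite population correction with N = 290: n = n₀ / (1 + (n₀−1)/N) = 161 / (1 + 160/290) = 161 / 1.5517 ≈ 103.76.
Rounding up, n = 104.

104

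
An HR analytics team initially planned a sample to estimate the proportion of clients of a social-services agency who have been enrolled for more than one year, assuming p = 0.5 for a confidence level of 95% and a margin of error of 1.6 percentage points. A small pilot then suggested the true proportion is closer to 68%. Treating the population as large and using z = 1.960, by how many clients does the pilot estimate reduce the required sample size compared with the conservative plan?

Conservative (p = 0.5): n = 1.960² × 0.25 / 0.016² ≈ 3751.56 → 3752.
Using p = 0.68: p(1−p) = 0.2176, so n = 1.960² × 0.2176 / 0.016² ≈ 3265.36 → 3266.
Reduction: 3752 − 3266 = 486.

486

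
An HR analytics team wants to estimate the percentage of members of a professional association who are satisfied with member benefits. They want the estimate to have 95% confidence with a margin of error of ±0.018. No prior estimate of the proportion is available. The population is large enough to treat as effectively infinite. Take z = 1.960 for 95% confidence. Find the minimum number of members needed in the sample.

With no prior estimate, use p = 0.5, giving p(1−p) = 0.25.
n = z²·p(1−p)/E² = 1.960² × 0.2500 / 0.018² = 3.8416 × 0.2500 / 0.000324 ≈ 2964.20.
Rounding up gives n = 2965.

2965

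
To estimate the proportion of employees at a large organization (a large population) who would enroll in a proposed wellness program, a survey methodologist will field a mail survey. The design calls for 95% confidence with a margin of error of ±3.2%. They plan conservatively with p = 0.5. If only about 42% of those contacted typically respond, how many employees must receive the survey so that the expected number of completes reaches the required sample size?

2234

For 95% confidence, z = 1.96.
Completed interviews needed: n₀ = 1.96² × 0.2500 / 0.032² ≈ 937.89 → 938.
At a 42% response rate, contacts needed = 938 / 0.42 ≈ 2233.33 → 2234.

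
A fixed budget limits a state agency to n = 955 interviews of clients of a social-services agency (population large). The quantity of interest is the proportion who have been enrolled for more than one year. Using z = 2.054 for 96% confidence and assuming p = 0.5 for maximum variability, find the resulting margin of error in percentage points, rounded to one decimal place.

3.3

SE(p̂) = √[p(1−p)/n] = √[0.2500/955] = 0.01618.
E = z × SE = 2.054 × 0.01618 = 0.03323, or 3.3 percentage points.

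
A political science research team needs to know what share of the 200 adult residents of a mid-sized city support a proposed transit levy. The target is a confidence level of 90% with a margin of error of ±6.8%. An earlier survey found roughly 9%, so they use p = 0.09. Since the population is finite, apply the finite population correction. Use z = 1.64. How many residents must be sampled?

Unadjusted: n₀ = 1.64² × 0.09 × 0.91 / 0.068² ≈ 47.64, so n₀ = 48.
Finite population correction with N = 200: n = n₀ / (1 + (n₀−1)/N) = 48 / (1 + 47/200) = 48 / 1.2350 ≈ 38.87.
Rounding up, n = 39.

39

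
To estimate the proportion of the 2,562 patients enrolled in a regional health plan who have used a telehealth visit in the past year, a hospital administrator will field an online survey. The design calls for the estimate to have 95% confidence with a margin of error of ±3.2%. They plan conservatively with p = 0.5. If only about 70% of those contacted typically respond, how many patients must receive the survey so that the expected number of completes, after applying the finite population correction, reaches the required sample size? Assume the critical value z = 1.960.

982

Completed interviews needed (unadjusted): n₀ = 1.960² × 0.2500 / 0.032² ≈ 937.89 → 938.
FPC for N = 2,562: n = 938 / (1 + 937/2562) = 938 / 1.3657 ≈ 686.81 → 687.
At a 70% response rate, contacts needed = 687 / 0.70 ≈ 981.43 → 982.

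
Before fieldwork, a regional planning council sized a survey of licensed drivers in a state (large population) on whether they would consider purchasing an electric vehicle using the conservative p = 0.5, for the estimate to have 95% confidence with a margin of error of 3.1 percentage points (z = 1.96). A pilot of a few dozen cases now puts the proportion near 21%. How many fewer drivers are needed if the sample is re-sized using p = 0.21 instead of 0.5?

336

Conservative (p = 0.5): n = 1.96² × 0.25 / 0.031² ≈ 999.38 → 1000.
Using p = 0.21: p(1−p) = 0.1659, so n = 1.96² × 0.1659 / 0.031² ≈ 663.19 → 664.
Reduction: 1000 − 664 = 336.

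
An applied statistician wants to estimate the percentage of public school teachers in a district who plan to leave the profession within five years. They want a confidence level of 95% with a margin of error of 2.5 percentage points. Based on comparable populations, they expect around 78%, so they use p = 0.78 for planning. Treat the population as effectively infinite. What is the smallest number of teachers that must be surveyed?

For 95% confidence, z = 1.960.
With p = 0.78, p(1−p) = 0.1716.
n = z²·p(1−p)/E² = 1.960² × 0.1716 / 0.025² = 3.8416 × 0.1716 / 0.000625 ≈ 1054.75.
Rounding up gives n = 1055.

1055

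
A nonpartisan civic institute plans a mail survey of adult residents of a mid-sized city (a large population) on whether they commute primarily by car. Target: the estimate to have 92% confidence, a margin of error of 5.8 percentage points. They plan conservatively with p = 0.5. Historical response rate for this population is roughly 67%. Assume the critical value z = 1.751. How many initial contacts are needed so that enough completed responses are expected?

Completed interviews needed: n₀ = 1.751² × 0.2500 / 0.058² ≈ 227.85 → 228.
At a 67% response rate, contacts needed = 228 / 0.67 ≈ 340.30 → 341.

341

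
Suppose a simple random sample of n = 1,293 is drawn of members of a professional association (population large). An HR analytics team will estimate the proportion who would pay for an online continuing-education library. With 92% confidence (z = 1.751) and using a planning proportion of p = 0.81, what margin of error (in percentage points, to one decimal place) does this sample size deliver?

SE(p̂) = √[p(1−p)/n] = √[0.1539/1293] = 0.01091.
E = z × SE = 1.751 × 0.01091 = 0.01910, or 1.9 percentage points.

1.9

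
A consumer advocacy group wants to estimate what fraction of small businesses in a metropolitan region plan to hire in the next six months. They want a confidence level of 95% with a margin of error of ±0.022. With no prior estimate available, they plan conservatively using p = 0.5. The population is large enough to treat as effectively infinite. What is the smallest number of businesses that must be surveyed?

1985

For 95% confidence, z = 1.960.
With p = 0.5, p(1−p) = 0.25.
n = z²·p(1−p)/E² = 1.960² × 0.2500 / 0.022² = 3.8416 × 0.2500 / 0.000484 ≈ 1984.30.
Rounding up gives n = 1985.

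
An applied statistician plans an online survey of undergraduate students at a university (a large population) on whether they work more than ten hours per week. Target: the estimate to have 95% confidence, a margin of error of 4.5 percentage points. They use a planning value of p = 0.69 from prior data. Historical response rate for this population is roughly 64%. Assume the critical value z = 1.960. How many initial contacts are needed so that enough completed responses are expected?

Completed interviews needed: n₀ = 1.960² × 0.2139 / 0.045² ≈ 405.79 → 406.
At a 64% response rate, contacts needed = 406 / 0.64 ≈ 634.38 → 635.

635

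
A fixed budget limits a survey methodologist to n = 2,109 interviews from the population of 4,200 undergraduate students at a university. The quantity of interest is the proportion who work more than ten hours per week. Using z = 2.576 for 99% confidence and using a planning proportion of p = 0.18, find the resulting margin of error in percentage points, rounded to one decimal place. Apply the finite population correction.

1.5

Finite-population factor: (N−n)/(N−1) = (4200−2109)/(4200−1) = 0.4980.
SE(p̂) = √[p(1−p)/n · (N−n)/(N−1)] = √[0.1476/2109 × 0.4980] = 0.00590.
E = z × SE = 2.576 × 0.00590 = 0.01521 ≈ 1.5 percentage points.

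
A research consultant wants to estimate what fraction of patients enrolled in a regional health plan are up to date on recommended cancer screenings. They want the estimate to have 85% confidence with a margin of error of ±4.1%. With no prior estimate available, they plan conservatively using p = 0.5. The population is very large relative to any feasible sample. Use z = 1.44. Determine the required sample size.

309

With p = 0.5, p(1−p) = 0.25.
n = z²·p(1−p)/E² = 1.44² × 0.2500 / 0.041² = 2.0736 × 0.2500 / 0.001681 ≈ 308.39.
Rounding up gives n = 309.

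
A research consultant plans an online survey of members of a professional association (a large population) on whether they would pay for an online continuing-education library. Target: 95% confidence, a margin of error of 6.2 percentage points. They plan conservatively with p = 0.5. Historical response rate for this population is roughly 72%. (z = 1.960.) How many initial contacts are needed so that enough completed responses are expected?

Completed interviews needed: n₀ = 1.960² × 0.2500 / 0.062² ≈ 249.84 → 250.
At a 72% response rate, contacts needed = 250 / 0.72 ≈ 347.22 → 348.

348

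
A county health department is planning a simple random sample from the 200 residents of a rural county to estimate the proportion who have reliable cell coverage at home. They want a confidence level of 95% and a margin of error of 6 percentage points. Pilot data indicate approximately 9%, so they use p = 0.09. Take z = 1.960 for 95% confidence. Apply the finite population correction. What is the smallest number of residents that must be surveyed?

62

Unadjusted: n₀ = 1.960² × 0.09 × 0.91 / 0.060² ≈ 87.40, so n₀ = 88.
Finite population correction with N = 200: n = n₀ / (1 + (n₀−1)/N) = 88 / (1 + 87/200) = 88 / 1.4350 ≈ 61.32.
Rounding up, n = 62.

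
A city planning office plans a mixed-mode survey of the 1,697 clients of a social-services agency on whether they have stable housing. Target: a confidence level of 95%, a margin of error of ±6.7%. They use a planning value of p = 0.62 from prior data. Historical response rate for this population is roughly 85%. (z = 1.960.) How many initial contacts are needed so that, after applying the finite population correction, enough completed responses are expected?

Completed interviews needed (unadjusted): n₀ = 1.960² × 0.2356 / 0.067² ≈ 201.62 → 202.
FPC for N = 1,697: n = 202 / (1 + 201/1697) = 202 / 1.1184 ≈ 180.61 → 181.
At an 85% response rate, contacts needed = 181 / 0.85 ≈ 212.94 → 213.

213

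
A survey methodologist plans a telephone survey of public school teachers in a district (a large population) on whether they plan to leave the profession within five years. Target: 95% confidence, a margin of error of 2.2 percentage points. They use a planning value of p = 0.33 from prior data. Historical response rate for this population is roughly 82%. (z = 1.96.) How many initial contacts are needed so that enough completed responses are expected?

2141

Completed interviews needed: n₀ = 1.96² × 0.2211 / 0.022² ≈ 1754.91 → 1755.
At an 82% response rate, contacts needed = 1755 / 0.82 ≈ 2140.24 → 2141.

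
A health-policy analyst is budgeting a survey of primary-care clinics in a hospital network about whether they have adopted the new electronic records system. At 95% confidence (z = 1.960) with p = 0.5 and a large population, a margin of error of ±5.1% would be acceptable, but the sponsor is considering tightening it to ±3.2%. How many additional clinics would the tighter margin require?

568

At ±5.1%: n = 1.960² × 0.2500 / 0.051² ≈ 369.24 → 370.
At ±3.2%: n = 1.960² × 0.2500 / 0.032² ≈ 937.89 → 938.
Additional respondents: 938 − 370 = 568.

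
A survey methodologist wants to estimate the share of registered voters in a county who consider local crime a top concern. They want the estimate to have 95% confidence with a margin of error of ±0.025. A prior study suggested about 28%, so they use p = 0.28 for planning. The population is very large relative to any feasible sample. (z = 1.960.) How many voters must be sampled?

With p = 0.28, p(1−p) = 0.2016.
n = z²·p(1−p)/E² = 1.960² × 0.2016 / 0.025² = 3.8416 × 0.2016 / 0.000625 ≈ 1239.15.
Rounding up gives n = 1240.

1240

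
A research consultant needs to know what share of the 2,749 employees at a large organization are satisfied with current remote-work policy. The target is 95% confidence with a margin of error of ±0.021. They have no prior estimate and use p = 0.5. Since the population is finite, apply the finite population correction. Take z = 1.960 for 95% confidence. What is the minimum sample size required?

Unadjusted: n₀ = 1.960² × 0.50 × 0.50 / 0.021² ≈ 2177.78, so n₀ = 2178.
Finite population correction with N = 2,749: n = n₀ / (1 + (n₀−1)/N) = 2178 / (1 + 2177/2749) = 2178 / 1.7919 ≈ 1215.45.
Rounding up, n = 1216.

1216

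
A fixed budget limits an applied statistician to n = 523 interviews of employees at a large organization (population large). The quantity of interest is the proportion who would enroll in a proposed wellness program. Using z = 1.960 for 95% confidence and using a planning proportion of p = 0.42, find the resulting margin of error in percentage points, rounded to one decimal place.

4.2

SE(p̂) = √[p(1−p)/n] = √[0.2436/523] = 0.02158.
E = z × SE = 1.960 × 0.02158 = 0.04230, or 4.2 percentage points.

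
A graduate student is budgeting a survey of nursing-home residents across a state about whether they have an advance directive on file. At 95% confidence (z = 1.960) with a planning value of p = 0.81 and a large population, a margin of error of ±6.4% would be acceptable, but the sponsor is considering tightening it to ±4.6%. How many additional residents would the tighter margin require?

At ±6.4%: n = 1.960² × 0.1539 / 0.064² ≈ 144.34 → 145.
At ±4.6%: n = 1.960² × 0.1539 / 0.046² ≈ 279.41 → 280.
Additional respondents: 280 − 145 = 135.

135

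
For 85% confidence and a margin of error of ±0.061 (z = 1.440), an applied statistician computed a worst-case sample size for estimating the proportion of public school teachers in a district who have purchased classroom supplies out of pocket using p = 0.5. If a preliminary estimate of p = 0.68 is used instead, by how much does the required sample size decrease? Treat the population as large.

Conservative (p = 0.5): n = 1.440² × 0.25 / 0.061² ≈ 139.32 → 140.
Using p = 0.68: p(1−p) = 0.2176, so n = 1.440² × 0.2176 / 0.061² ≈ 121.26 → 122.
Reduction: 140 − 122 = 18.

18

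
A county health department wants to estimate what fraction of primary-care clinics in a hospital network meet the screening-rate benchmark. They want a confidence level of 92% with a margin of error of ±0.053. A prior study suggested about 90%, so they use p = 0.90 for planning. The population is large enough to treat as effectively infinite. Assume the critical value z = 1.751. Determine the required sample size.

99

With p = 0.90, p(1−p) = 0.0900.
n = z²·p(1−p)/E² = 1.751² × 0.0900 / 0.053² = 3.0660 × 0.0900 / 0.002809 ≈ 98.23.
Rounding up gives n = 99.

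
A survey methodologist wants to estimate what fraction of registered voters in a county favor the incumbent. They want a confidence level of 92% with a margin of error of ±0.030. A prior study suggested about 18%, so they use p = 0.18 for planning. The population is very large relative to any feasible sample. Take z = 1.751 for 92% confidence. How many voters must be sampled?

503

With p = 0.18, p(1−p) = 0.1476.
n = z²·p(1−p)/E² = 1.751² × 0.1476 / 0.030² = 3.0660 × 0.1476 / 0.000900 ≈ 502.82.
Rounding up gives n = 503.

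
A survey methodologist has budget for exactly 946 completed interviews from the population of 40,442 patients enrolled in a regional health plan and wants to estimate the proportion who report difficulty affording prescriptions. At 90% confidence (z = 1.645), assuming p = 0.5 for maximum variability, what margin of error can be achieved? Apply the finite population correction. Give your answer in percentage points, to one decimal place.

Finite-population factor: (N−n)/(N−1) = (40442−946)/(40442−1) = 0.9766.
SE(p̂) = √[p(1−p)/n · (N−n)/(N−1)] = √[0.2500/946 × 0.9766] = 0.01607.
E = z × SE = 1.645 × 0.01607 = 0.02643 ≈ 2.6 percentage points.

2.6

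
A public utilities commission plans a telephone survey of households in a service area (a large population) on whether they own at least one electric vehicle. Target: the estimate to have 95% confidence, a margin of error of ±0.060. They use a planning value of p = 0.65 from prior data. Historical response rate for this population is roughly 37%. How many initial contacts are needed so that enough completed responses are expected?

657

For 95% confidence, z = 1.960.
Completed interviews needed: n₀ = 1.960² × 0.2275 / 0.060² ≈ 242.77 → 243.
At a 37% response rate, contacts needed = 243 / 0.37 ≈ 656.76 → 657.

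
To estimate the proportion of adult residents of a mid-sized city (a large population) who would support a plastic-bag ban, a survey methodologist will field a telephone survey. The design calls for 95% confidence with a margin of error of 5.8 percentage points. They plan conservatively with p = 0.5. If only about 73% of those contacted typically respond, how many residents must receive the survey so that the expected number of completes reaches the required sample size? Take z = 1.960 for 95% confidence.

Completed interviews needed: n₀ = 1.960² × 0.2500 / 0.058² ≈ 285.49 → 286.
At a 73% response rate, contacts needed = 286 / 0.73 ≈ 391.78 → 392.

392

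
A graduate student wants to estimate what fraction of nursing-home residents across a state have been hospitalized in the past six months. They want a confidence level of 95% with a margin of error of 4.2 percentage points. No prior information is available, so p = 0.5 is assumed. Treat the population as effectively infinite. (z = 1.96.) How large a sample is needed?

With p = 0.5, p(1−p) = 0.25.
n = z²·p(1−p)/E² = 1.96² × 0.2500 / 0.042² = 3.8416 × 0.2500 / 0.001764 ≈ 544.44.
Rounding up gives n = 545.

545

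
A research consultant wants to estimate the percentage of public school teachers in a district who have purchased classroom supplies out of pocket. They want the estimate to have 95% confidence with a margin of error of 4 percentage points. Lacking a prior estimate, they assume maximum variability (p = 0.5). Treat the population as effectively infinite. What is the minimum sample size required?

For 95% confidence, z = 1.960.
With p = 0.5, p(1−p) = 0.25.
n = z²·p(1−p)/E² = 1.960² × 0.2500 / 0.040² = 3.8416 × 0.2500 / 0.001600 ≈ 600.25.
Rounding up gives n = 601.

601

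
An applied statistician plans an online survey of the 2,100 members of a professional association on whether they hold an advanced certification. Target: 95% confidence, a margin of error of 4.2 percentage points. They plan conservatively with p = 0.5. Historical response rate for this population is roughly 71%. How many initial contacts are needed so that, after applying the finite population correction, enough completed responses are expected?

610

For 95% confidence, z = 1.960.
Completed interviews needed (unadjusted): n₀ = 1.960² × 0.2500 / 0.042² ≈ 544.44 → 545.
FPC for N = 2,100: n = 545 / (1 + 544/2100) = 545 / 1.2590 ≈ 432.87 → 433.
At a 71% response rate, contacts needed = 433 / 0.71 ≈ 609.86 → 610.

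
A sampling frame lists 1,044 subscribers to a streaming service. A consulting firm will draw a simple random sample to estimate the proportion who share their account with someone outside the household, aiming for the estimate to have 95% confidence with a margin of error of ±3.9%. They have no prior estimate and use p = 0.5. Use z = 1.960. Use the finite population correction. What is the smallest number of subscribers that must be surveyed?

Unadjusted: n₀ = 1.960² × 0.50 × 0.50 / 0.039² ≈ 631.43, so n₀ = 632.
Finite population correction with N = 1,044: n = n₀ / (1 + (n₀−1)/N) = 632 / (1 + 631/1044) = 632 / 1.6044 ≈ 393.92.
Rounding up, n = 394.

394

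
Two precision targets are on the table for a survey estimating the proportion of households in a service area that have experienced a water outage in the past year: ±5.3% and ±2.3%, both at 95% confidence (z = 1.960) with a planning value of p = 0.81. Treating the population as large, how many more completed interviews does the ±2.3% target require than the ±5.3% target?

At ±5.3%: n = 1.960² × 0.1539 / 0.053² ≈ 210.47 → 211.
At ±2.3%: n = 1.960² × 0.1539 / 0.023² ≈ 1117.62 → 1118.
Additional respondents: 1118 − 211 = 907.

907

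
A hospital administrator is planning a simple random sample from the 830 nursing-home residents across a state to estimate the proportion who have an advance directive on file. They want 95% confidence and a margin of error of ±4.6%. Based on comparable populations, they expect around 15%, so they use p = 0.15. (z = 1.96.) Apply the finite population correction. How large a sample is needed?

182

Unadjusted: n₀ = 1.96² × 0.15 × 0.85 / 0.046² ≈ 231.48, so n₀ = 232.
Finite population correction with N = 830: n = n₀ / (1 + (n₀−1)/N) = 232 / (1 + 231/830) = 232 / 1.2783 ≈ 181.49.
Rounding up, n = 182.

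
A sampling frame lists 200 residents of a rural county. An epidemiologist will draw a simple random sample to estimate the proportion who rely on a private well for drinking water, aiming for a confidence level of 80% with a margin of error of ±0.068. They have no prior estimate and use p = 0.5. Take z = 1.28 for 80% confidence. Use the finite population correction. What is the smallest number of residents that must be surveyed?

Unadjusted: n₀ = 1.28² × 0.50 × 0.50 / 0.068² ≈ 88.58, so n₀ = 89.
Finite population correction with N = 200: n = n₀ / (1 + (n₀−1)/N) = 89 / (1 + 88/200) = 89 / 1.4400 ≈ 61.81.
Rounding up, n = 62.

62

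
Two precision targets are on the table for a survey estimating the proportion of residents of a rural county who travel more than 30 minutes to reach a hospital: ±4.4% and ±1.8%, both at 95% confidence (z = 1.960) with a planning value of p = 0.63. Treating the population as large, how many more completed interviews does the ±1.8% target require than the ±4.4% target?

At ±4.4%: n = 1.960² × 0.2331 / 0.044² ≈ 462.54 → 463.
At ±1.8%: n = 1.960² × 0.2331 / 0.018² ≈ 2763.82 → 2764.
Additional respondents: 2764 − 463 = 2301.

2301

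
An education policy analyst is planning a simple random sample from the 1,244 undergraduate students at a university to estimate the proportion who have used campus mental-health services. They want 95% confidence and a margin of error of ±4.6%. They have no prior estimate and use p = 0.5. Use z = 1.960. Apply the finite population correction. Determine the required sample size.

333

Unadjusted: n₀ = 1.960² × 0.50 × 0.50 / 0.046² ≈ 453.88, so n₀ = 454.
Finite population correction with N = 1,244: n = n₀ / (1 + (n₀−1)/N) = 454 / (1 + 453/1244) = 454 / 1.3641 ≈ 332.81.
Rounding up, n = 333.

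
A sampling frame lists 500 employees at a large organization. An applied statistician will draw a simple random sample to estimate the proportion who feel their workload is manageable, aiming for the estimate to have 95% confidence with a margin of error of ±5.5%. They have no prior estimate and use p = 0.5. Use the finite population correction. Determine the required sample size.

For 95% confidence, z = 1.960.
Unadjusted: n₀ = 1.960² × 0.50 × 0.50 / 0.055² ≈ 317.49, so n₀ = 318.
Finite population correction with N = 500: n = n₀ / (1 + (n₀−1)/N) = 318 / (1 + 317/500) = 318 / 1.6340 ≈ 194.61.
Rounding up, n = 195.

195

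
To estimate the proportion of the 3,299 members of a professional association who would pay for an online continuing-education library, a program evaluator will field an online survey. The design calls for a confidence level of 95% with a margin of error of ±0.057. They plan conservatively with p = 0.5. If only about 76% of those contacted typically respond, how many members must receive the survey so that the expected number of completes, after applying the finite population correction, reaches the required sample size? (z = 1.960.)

Completed interviews needed (unadjusted): n₀ = 1.960² × 0.2500 / 0.057² ≈ 295.60 → 296.
FPC for N = 3,299: n = 296 / (1 + 295/3299) = 296 / 1.0894 ≈ 271.70 → 272.
At a 76% response rate, contacts needed = 272 / 0.76 ≈ 357.89 → 358.

358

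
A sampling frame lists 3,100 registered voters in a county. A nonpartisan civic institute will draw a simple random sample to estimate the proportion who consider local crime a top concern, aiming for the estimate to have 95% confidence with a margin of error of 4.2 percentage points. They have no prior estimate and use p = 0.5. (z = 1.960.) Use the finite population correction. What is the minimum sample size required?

Unadjusted: n₀ = 1.960² × 0.50 × 0.50 / 0.042² ≈ 544.44, so n₀ = 545.
Finite population correction with N = 3,100: n = n₀ / (1 + (n₀−1)/N) = 545 / (1 + 544/3100) = 545 / 1.1755 ≈ 463.64.
Rounding up, n = 464.

464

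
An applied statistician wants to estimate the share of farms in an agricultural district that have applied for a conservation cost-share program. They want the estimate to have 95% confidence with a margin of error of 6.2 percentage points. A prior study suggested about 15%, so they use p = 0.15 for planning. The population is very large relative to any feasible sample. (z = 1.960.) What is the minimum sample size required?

128

With p = 0.15, p(1−p) = 0.1275.
n = z²·p(1−p)/E² = 1.960² × 0.1275 / 0.062² = 3.8416 × 0.1275 / 0.003844 ≈ 127.42.
Rounding up gives n = 128.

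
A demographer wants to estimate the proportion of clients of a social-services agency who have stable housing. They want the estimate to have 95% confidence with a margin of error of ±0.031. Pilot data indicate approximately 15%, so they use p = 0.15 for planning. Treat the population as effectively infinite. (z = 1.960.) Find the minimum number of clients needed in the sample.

510

With p = 0.15, p(1−p) = 0.1275.
n = z²·p(1−p)/E² = 1.960² × 0.1275 / 0.031² = 3.8416 × 0.1275 / 0.000961 ≈ 509.68.
Rounding up gives n = 510.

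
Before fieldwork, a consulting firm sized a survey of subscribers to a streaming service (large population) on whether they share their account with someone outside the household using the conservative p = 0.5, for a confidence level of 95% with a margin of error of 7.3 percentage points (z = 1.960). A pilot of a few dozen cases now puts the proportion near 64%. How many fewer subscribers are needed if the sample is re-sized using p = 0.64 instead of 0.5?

14

Conservative (p = 0.5): n = 1.960² × 0.25 / 0.073² ≈ 180.22 → 181.
Using p = 0.64: p(1−p) = 0.2304, so n = 1.960² × 0.2304 / 0.073² ≈ 166.09 → 167.
Reduction: 181 − 167 = 14.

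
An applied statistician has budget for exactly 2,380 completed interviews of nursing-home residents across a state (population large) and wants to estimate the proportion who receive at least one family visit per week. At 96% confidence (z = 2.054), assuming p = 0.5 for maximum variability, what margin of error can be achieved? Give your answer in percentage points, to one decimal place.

SE(p̂) = √[p(1−p)/n] = √[0.2500/2380] = 0.01025.
E = z × SE = 2.054 × 0.01025 = 0.02105, or 2.1 percentage points.

2.1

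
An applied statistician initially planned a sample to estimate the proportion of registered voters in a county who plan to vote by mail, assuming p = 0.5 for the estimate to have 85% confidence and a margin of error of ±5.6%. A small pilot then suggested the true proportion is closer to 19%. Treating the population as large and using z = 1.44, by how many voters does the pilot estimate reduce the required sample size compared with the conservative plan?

Conservative (p = 0.5): n = 1.44² × 0.25 / 0.056² ≈ 165.31 → 166.
Using p = 0.19: p(1−p) = 0.1539, so n = 1.44² × 0.1539 / 0.056² ≈ 101.76 → 102.
Reduction: 166 − 102 = 64.

64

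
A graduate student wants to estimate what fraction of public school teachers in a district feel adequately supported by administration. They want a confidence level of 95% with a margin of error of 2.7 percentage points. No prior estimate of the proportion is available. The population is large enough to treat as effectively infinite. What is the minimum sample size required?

For 95% confidence, z = 1.960.
With no prior estimate, use p = 0.5, giving p(1−p) = 0.25.
n = z²·p(1−p)/E² = 1.960² × 0.2500 / 0.027² = 3.8416 × 0.2500 / 0.000729 ≈ 1317.42.
Rounding up gives n = 1318.

1318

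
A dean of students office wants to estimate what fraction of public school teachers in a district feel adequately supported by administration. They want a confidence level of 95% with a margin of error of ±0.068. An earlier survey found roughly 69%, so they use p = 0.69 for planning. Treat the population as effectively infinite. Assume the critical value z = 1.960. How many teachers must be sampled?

178

With p = 0.69, p(1−p) = 0.2139.
n = z²·p(1−p)/E² = 1.960² × 0.2139 / 0.068² = 3.8416 × 0.2139 / 0.004624 ≈ 177.71.
Rounding up gives n = 178.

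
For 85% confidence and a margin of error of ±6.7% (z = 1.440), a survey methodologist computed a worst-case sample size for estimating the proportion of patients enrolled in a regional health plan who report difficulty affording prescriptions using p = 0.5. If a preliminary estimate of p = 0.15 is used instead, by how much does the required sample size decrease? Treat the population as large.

57

Conservative (p = 0.5): n = 1.440² × 0.25 / 0.067² ≈ 115.48 → 116.
Using p = 0.15: p(1−p) = 0.1275, so n = 1.440² × 0.1275 / 0.067² ≈ 58.90 → 59.
Reduction: 116 − 59 = 57.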